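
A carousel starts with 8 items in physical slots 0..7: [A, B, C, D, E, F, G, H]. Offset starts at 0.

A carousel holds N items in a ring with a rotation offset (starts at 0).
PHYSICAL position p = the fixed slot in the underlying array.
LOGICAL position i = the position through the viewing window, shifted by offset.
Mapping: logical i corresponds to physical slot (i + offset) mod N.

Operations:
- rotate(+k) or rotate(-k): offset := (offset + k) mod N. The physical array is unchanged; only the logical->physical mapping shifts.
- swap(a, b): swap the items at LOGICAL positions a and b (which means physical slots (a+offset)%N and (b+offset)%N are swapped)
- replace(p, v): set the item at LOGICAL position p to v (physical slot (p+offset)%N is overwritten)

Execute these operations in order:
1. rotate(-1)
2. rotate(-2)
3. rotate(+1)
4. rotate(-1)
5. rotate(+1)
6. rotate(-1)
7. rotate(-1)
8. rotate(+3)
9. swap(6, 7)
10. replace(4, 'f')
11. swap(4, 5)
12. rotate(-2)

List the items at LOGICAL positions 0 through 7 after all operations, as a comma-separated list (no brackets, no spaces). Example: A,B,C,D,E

After op 1 (rotate(-1)): offset=7, physical=[A,B,C,D,E,F,G,H], logical=[H,A,B,C,D,E,F,G]
After op 2 (rotate(-2)): offset=5, physical=[A,B,C,D,E,F,G,H], logical=[F,G,H,A,B,C,D,E]
After op 3 (rotate(+1)): offset=6, physical=[A,B,C,D,E,F,G,H], logical=[G,H,A,B,C,D,E,F]
After op 4 (rotate(-1)): offset=5, physical=[A,B,C,D,E,F,G,H], logical=[F,G,H,A,B,C,D,E]
After op 5 (rotate(+1)): offset=6, physical=[A,B,C,D,E,F,G,H], logical=[G,H,A,B,C,D,E,F]
After op 6 (rotate(-1)): offset=5, physical=[A,B,C,D,E,F,G,H], logical=[F,G,H,A,B,C,D,E]
After op 7 (rotate(-1)): offset=4, physical=[A,B,C,D,E,F,G,H], logical=[E,F,G,H,A,B,C,D]
After op 8 (rotate(+3)): offset=7, physical=[A,B,C,D,E,F,G,H], logical=[H,A,B,C,D,E,F,G]
After op 9 (swap(6, 7)): offset=7, physical=[A,B,C,D,E,G,F,H], logical=[H,A,B,C,D,E,G,F]
After op 10 (replace(4, 'f')): offset=7, physical=[A,B,C,f,E,G,F,H], logical=[H,A,B,C,f,E,G,F]
After op 11 (swap(4, 5)): offset=7, physical=[A,B,C,E,f,G,F,H], logical=[H,A,B,C,E,f,G,F]
After op 12 (rotate(-2)): offset=5, physical=[A,B,C,E,f,G,F,H], logical=[G,F,H,A,B,C,E,f]

Answer: G,F,H,A,B,C,E,f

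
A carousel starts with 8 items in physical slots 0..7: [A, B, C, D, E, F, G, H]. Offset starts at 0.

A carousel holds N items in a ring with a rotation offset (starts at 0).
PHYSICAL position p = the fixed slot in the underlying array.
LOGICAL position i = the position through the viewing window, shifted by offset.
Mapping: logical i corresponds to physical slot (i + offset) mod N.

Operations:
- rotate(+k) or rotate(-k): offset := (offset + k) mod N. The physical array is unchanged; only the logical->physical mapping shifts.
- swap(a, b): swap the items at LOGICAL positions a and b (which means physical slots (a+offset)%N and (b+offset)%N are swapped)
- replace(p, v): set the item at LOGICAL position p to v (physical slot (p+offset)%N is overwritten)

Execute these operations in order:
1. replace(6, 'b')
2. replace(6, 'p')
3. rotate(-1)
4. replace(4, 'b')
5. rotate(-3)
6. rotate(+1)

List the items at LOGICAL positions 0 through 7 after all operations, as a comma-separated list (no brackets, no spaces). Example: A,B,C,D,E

After op 1 (replace(6, 'b')): offset=0, physical=[A,B,C,D,E,F,b,H], logical=[A,B,C,D,E,F,b,H]
After op 2 (replace(6, 'p')): offset=0, physical=[A,B,C,D,E,F,p,H], logical=[A,B,C,D,E,F,p,H]
After op 3 (rotate(-1)): offset=7, physical=[A,B,C,D,E,F,p,H], logical=[H,A,B,C,D,E,F,p]
After op 4 (replace(4, 'b')): offset=7, physical=[A,B,C,b,E,F,p,H], logical=[H,A,B,C,b,E,F,p]
After op 5 (rotate(-3)): offset=4, physical=[A,B,C,b,E,F,p,H], logical=[E,F,p,H,A,B,C,b]
After op 6 (rotate(+1)): offset=5, physical=[A,B,C,b,E,F,p,H], logical=[F,p,H,A,B,C,b,E]

Answer: F,p,H,A,B,C,b,E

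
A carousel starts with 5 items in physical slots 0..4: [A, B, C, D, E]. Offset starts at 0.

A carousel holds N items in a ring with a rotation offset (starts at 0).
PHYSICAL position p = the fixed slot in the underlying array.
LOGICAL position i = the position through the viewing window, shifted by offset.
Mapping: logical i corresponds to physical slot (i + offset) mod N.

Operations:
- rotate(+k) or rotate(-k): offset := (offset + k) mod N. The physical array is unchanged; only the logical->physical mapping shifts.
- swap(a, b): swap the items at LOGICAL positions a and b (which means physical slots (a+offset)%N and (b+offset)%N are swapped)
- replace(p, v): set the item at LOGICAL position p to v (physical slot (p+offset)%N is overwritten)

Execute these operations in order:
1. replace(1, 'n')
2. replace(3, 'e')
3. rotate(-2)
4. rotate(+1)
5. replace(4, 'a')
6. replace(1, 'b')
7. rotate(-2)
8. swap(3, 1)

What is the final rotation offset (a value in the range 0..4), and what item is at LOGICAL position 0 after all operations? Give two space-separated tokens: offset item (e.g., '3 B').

Answer: 2 C

Derivation:
After op 1 (replace(1, 'n')): offset=0, physical=[A,n,C,D,E], logical=[A,n,C,D,E]
After op 2 (replace(3, 'e')): offset=0, physical=[A,n,C,e,E], logical=[A,n,C,e,E]
After op 3 (rotate(-2)): offset=3, physical=[A,n,C,e,E], logical=[e,E,A,n,C]
After op 4 (rotate(+1)): offset=4, physical=[A,n,C,e,E], logical=[E,A,n,C,e]
After op 5 (replace(4, 'a')): offset=4, physical=[A,n,C,a,E], logical=[E,A,n,C,a]
After op 6 (replace(1, 'b')): offset=4, physical=[b,n,C,a,E], logical=[E,b,n,C,a]
After op 7 (rotate(-2)): offset=2, physical=[b,n,C,a,E], logical=[C,a,E,b,n]
After op 8 (swap(3, 1)): offset=2, physical=[a,n,C,b,E], logical=[C,b,E,a,n]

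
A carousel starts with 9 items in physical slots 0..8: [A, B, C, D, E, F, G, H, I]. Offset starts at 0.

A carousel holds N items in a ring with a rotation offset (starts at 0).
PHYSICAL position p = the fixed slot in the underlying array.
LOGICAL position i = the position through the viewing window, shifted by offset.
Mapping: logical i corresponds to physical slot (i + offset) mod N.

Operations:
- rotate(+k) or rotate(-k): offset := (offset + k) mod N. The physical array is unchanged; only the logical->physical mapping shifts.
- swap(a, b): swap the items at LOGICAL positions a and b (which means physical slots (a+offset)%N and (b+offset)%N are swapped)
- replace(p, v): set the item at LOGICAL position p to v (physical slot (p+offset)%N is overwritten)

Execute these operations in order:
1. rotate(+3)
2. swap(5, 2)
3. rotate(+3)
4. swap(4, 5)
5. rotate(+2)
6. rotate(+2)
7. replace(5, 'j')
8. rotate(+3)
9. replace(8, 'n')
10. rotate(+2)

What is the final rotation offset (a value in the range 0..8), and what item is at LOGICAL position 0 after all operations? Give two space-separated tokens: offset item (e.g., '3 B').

After op 1 (rotate(+3)): offset=3, physical=[A,B,C,D,E,F,G,H,I], logical=[D,E,F,G,H,I,A,B,C]
After op 2 (swap(5, 2)): offset=3, physical=[A,B,C,D,E,I,G,H,F], logical=[D,E,I,G,H,F,A,B,C]
After op 3 (rotate(+3)): offset=6, physical=[A,B,C,D,E,I,G,H,F], logical=[G,H,F,A,B,C,D,E,I]
After op 4 (swap(4, 5)): offset=6, physical=[A,C,B,D,E,I,G,H,F], logical=[G,H,F,A,C,B,D,E,I]
After op 5 (rotate(+2)): offset=8, physical=[A,C,B,D,E,I,G,H,F], logical=[F,A,C,B,D,E,I,G,H]
After op 6 (rotate(+2)): offset=1, physical=[A,C,B,D,E,I,G,H,F], logical=[C,B,D,E,I,G,H,F,A]
After op 7 (replace(5, 'j')): offset=1, physical=[A,C,B,D,E,I,j,H,F], logical=[C,B,D,E,I,j,H,F,A]
After op 8 (rotate(+3)): offset=4, physical=[A,C,B,D,E,I,j,H,F], logical=[E,I,j,H,F,A,C,B,D]
After op 9 (replace(8, 'n')): offset=4, physical=[A,C,B,n,E,I,j,H,F], logical=[E,I,j,H,F,A,C,B,n]
After op 10 (rotate(+2)): offset=6, physical=[A,C,B,n,E,I,j,H,F], logical=[j,H,F,A,C,B,n,E,I]

Answer: 6 j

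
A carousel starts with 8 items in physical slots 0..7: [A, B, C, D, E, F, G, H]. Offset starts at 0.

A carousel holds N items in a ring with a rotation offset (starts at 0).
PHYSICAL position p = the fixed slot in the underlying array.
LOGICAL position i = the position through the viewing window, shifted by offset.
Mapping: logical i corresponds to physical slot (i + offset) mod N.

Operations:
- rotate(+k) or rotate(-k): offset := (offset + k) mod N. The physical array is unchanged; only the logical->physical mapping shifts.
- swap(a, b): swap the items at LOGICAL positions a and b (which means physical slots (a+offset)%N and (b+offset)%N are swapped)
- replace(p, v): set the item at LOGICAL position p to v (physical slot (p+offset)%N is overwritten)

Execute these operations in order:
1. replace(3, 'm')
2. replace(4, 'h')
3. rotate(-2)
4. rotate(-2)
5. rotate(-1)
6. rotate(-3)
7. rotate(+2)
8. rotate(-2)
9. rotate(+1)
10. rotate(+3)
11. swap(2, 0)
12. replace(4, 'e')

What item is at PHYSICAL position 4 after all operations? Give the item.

Answer: G

Derivation:
After op 1 (replace(3, 'm')): offset=0, physical=[A,B,C,m,E,F,G,H], logical=[A,B,C,m,E,F,G,H]
After op 2 (replace(4, 'h')): offset=0, physical=[A,B,C,m,h,F,G,H], logical=[A,B,C,m,h,F,G,H]
After op 3 (rotate(-2)): offset=6, physical=[A,B,C,m,h,F,G,H], logical=[G,H,A,B,C,m,h,F]
After op 4 (rotate(-2)): offset=4, physical=[A,B,C,m,h,F,G,H], logical=[h,F,G,H,A,B,C,m]
After op 5 (rotate(-1)): offset=3, physical=[A,B,C,m,h,F,G,H], logical=[m,h,F,G,H,A,B,C]
After op 6 (rotate(-3)): offset=0, physical=[A,B,C,m,h,F,G,H], logical=[A,B,C,m,h,F,G,H]
After op 7 (rotate(+2)): offset=2, physical=[A,B,C,m,h,F,G,H], logical=[C,m,h,F,G,H,A,B]
After op 8 (rotate(-2)): offset=0, physical=[A,B,C,m,h,F,G,H], logical=[A,B,C,m,h,F,G,H]
After op 9 (rotate(+1)): offset=1, physical=[A,B,C,m,h,F,G,H], logical=[B,C,m,h,F,G,H,A]
After op 10 (rotate(+3)): offset=4, physical=[A,B,C,m,h,F,G,H], logical=[h,F,G,H,A,B,C,m]
After op 11 (swap(2, 0)): offset=4, physical=[A,B,C,m,G,F,h,H], logical=[G,F,h,H,A,B,C,m]
After op 12 (replace(4, 'e')): offset=4, physical=[e,B,C,m,G,F,h,H], logical=[G,F,h,H,e,B,C,m]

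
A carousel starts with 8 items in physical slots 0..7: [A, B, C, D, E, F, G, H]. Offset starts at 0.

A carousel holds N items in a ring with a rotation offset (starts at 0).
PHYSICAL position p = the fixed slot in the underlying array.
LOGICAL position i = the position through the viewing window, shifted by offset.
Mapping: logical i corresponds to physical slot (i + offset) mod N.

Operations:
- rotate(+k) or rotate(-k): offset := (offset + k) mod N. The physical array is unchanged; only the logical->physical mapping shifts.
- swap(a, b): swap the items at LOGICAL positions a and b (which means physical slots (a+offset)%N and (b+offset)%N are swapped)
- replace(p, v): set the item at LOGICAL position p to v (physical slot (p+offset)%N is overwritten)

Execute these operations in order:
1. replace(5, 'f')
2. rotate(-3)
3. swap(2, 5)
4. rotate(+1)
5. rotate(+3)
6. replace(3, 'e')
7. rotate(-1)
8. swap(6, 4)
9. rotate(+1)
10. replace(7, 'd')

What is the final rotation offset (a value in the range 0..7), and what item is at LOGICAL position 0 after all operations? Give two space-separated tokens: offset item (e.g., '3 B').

Answer: 1 B

Derivation:
After op 1 (replace(5, 'f')): offset=0, physical=[A,B,C,D,E,f,G,H], logical=[A,B,C,D,E,f,G,H]
After op 2 (rotate(-3)): offset=5, physical=[A,B,C,D,E,f,G,H], logical=[f,G,H,A,B,C,D,E]
After op 3 (swap(2, 5)): offset=5, physical=[A,B,H,D,E,f,G,C], logical=[f,G,C,A,B,H,D,E]
After op 4 (rotate(+1)): offset=6, physical=[A,B,H,D,E,f,G,C], logical=[G,C,A,B,H,D,E,f]
After op 5 (rotate(+3)): offset=1, physical=[A,B,H,D,E,f,G,C], logical=[B,H,D,E,f,G,C,A]
After op 6 (replace(3, 'e')): offset=1, physical=[A,B,H,D,e,f,G,C], logical=[B,H,D,e,f,G,C,A]
After op 7 (rotate(-1)): offset=0, physical=[A,B,H,D,e,f,G,C], logical=[A,B,H,D,e,f,G,C]
After op 8 (swap(6, 4)): offset=0, physical=[A,B,H,D,G,f,e,C], logical=[A,B,H,D,G,f,e,C]
After op 9 (rotate(+1)): offset=1, physical=[A,B,H,D,G,f,e,C], logical=[B,H,D,G,f,e,C,A]
After op 10 (replace(7, 'd')): offset=1, physical=[d,B,H,D,G,f,e,C], logical=[B,H,D,G,f,e,C,d]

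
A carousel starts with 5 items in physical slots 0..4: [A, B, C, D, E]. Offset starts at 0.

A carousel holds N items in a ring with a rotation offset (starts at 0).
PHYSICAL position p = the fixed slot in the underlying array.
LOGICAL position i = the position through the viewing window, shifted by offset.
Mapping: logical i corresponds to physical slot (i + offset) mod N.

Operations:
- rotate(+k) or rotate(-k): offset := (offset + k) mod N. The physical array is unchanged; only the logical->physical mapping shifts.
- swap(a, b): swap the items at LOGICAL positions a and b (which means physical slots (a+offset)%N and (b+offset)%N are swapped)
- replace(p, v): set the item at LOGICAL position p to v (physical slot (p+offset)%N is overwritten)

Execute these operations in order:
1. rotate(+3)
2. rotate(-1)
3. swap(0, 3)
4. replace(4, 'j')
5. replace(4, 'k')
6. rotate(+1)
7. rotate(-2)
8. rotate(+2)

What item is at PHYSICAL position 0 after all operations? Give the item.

After op 1 (rotate(+3)): offset=3, physical=[A,B,C,D,E], logical=[D,E,A,B,C]
After op 2 (rotate(-1)): offset=2, physical=[A,B,C,D,E], logical=[C,D,E,A,B]
After op 3 (swap(0, 3)): offset=2, physical=[C,B,A,D,E], logical=[A,D,E,C,B]
After op 4 (replace(4, 'j')): offset=2, physical=[C,j,A,D,E], logical=[A,D,E,C,j]
After op 5 (replace(4, 'k')): offset=2, physical=[C,k,A,D,E], logical=[A,D,E,C,k]
After op 6 (rotate(+1)): offset=3, physical=[C,k,A,D,E], logical=[D,E,C,k,A]
After op 7 (rotate(-2)): offset=1, physical=[C,k,A,D,E], logical=[k,A,D,E,C]
After op 8 (rotate(+2)): offset=3, physical=[C,k,A,D,E], logical=[D,E,C,k,A]

Answer: C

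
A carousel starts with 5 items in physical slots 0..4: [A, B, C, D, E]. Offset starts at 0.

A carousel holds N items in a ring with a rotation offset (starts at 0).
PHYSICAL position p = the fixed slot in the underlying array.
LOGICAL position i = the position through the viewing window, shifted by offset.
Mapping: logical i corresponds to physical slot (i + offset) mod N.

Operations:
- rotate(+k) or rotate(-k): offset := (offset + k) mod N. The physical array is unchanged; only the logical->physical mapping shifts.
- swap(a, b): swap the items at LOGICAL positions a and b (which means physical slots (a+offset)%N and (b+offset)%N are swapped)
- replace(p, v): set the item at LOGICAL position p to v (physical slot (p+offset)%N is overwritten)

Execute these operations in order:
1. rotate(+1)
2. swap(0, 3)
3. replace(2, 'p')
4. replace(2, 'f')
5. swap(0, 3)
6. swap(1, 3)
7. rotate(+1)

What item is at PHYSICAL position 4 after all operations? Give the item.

Answer: C

Derivation:
After op 1 (rotate(+1)): offset=1, physical=[A,B,C,D,E], logical=[B,C,D,E,A]
After op 2 (swap(0, 3)): offset=1, physical=[A,E,C,D,B], logical=[E,C,D,B,A]
After op 3 (replace(2, 'p')): offset=1, physical=[A,E,C,p,B], logical=[E,C,p,B,A]
After op 4 (replace(2, 'f')): offset=1, physical=[A,E,C,f,B], logical=[E,C,f,B,A]
After op 5 (swap(0, 3)): offset=1, physical=[A,B,C,f,E], logical=[B,C,f,E,A]
After op 6 (swap(1, 3)): offset=1, physical=[A,B,E,f,C], logical=[B,E,f,C,A]
After op 7 (rotate(+1)): offset=2, physical=[A,B,E,f,C], logical=[E,f,C,A,B]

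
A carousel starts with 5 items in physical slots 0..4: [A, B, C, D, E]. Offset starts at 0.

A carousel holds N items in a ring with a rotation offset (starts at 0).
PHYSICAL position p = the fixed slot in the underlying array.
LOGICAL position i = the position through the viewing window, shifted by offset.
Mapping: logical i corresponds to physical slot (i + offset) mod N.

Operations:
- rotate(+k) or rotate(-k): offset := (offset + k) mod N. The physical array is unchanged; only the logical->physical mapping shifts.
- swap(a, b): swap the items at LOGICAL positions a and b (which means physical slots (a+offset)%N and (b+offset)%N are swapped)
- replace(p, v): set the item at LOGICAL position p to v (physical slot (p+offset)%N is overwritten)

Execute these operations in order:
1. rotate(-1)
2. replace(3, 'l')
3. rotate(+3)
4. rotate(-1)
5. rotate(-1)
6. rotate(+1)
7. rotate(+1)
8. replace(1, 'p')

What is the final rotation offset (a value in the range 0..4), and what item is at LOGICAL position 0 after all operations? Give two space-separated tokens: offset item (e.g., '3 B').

After op 1 (rotate(-1)): offset=4, physical=[A,B,C,D,E], logical=[E,A,B,C,D]
After op 2 (replace(3, 'l')): offset=4, physical=[A,B,l,D,E], logical=[E,A,B,l,D]
After op 3 (rotate(+3)): offset=2, physical=[A,B,l,D,E], logical=[l,D,E,A,B]
After op 4 (rotate(-1)): offset=1, physical=[A,B,l,D,E], logical=[B,l,D,E,A]
After op 5 (rotate(-1)): offset=0, physical=[A,B,l,D,E], logical=[A,B,l,D,E]
After op 6 (rotate(+1)): offset=1, physical=[A,B,l,D,E], logical=[B,l,D,E,A]
After op 7 (rotate(+1)): offset=2, physical=[A,B,l,D,E], logical=[l,D,E,A,B]
After op 8 (replace(1, 'p')): offset=2, physical=[A,B,l,p,E], logical=[l,p,E,A,B]

Answer: 2 l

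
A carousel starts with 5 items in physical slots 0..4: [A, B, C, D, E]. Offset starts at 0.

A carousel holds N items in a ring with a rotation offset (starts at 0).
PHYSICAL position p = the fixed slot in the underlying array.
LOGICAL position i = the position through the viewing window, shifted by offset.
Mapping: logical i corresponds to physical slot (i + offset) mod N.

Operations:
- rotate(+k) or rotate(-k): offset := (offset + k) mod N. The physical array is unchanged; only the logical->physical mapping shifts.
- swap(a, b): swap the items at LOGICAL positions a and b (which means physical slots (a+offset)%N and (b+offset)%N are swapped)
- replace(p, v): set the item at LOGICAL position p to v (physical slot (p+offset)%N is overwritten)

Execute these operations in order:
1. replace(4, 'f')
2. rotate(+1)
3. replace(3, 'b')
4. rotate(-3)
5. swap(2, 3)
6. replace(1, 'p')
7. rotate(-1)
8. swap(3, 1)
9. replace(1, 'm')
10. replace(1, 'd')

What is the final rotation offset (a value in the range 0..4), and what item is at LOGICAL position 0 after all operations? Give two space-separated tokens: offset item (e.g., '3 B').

After op 1 (replace(4, 'f')): offset=0, physical=[A,B,C,D,f], logical=[A,B,C,D,f]
After op 2 (rotate(+1)): offset=1, physical=[A,B,C,D,f], logical=[B,C,D,f,A]
After op 3 (replace(3, 'b')): offset=1, physical=[A,B,C,D,b], logical=[B,C,D,b,A]
After op 4 (rotate(-3)): offset=3, physical=[A,B,C,D,b], logical=[D,b,A,B,C]
After op 5 (swap(2, 3)): offset=3, physical=[B,A,C,D,b], logical=[D,b,B,A,C]
After op 6 (replace(1, 'p')): offset=3, physical=[B,A,C,D,p], logical=[D,p,B,A,C]
After op 7 (rotate(-1)): offset=2, physical=[B,A,C,D,p], logical=[C,D,p,B,A]
After op 8 (swap(3, 1)): offset=2, physical=[D,A,C,B,p], logical=[C,B,p,D,A]
After op 9 (replace(1, 'm')): offset=2, physical=[D,A,C,m,p], logical=[C,m,p,D,A]
After op 10 (replace(1, 'd')): offset=2, physical=[D,A,C,d,p], logical=[C,d,p,D,A]

Answer: 2 C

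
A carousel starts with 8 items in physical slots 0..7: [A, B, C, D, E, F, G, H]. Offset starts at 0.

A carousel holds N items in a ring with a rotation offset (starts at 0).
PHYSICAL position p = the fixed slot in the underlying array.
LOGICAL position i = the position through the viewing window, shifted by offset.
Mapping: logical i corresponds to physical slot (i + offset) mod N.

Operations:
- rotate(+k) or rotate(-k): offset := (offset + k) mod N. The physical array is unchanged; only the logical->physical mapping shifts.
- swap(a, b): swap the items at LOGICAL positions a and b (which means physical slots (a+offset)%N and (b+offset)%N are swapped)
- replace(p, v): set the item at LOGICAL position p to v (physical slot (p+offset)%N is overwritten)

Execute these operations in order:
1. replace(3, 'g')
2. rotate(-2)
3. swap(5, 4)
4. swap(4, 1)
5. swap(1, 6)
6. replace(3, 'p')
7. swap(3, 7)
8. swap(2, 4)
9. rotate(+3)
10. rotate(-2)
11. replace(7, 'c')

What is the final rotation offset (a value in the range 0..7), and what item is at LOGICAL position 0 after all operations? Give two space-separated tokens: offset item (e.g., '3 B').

Answer: 7 E

Derivation:
After op 1 (replace(3, 'g')): offset=0, physical=[A,B,C,g,E,F,G,H], logical=[A,B,C,g,E,F,G,H]
After op 2 (rotate(-2)): offset=6, physical=[A,B,C,g,E,F,G,H], logical=[G,H,A,B,C,g,E,F]
After op 3 (swap(5, 4)): offset=6, physical=[A,B,g,C,E,F,G,H], logical=[G,H,A,B,g,C,E,F]
After op 4 (swap(4, 1)): offset=6, physical=[A,B,H,C,E,F,G,g], logical=[G,g,A,B,H,C,E,F]
After op 5 (swap(1, 6)): offset=6, physical=[A,B,H,C,g,F,G,E], logical=[G,E,A,B,H,C,g,F]
After op 6 (replace(3, 'p')): offset=6, physical=[A,p,H,C,g,F,G,E], logical=[G,E,A,p,H,C,g,F]
After op 7 (swap(3, 7)): offset=6, physical=[A,F,H,C,g,p,G,E], logical=[G,E,A,F,H,C,g,p]
After op 8 (swap(2, 4)): offset=6, physical=[H,F,A,C,g,p,G,E], logical=[G,E,H,F,A,C,g,p]
After op 9 (rotate(+3)): offset=1, physical=[H,F,A,C,g,p,G,E], logical=[F,A,C,g,p,G,E,H]
After op 10 (rotate(-2)): offset=7, physical=[H,F,A,C,g,p,G,E], logical=[E,H,F,A,C,g,p,G]
After op 11 (replace(7, 'c')): offset=7, physical=[H,F,A,C,g,p,c,E], logical=[E,H,F,A,C,g,p,c]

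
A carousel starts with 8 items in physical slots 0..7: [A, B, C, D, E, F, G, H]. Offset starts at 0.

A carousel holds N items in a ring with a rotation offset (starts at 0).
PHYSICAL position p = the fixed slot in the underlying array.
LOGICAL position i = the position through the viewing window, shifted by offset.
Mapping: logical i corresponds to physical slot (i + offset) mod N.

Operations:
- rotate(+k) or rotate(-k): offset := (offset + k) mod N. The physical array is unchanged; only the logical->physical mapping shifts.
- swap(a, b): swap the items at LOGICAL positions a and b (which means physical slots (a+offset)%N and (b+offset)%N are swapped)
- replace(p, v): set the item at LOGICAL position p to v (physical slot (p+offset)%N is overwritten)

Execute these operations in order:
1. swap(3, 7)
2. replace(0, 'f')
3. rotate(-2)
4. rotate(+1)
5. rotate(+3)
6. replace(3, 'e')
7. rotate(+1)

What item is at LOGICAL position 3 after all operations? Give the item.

After op 1 (swap(3, 7)): offset=0, physical=[A,B,C,H,E,F,G,D], logical=[A,B,C,H,E,F,G,D]
After op 2 (replace(0, 'f')): offset=0, physical=[f,B,C,H,E,F,G,D], logical=[f,B,C,H,E,F,G,D]
After op 3 (rotate(-2)): offset=6, physical=[f,B,C,H,E,F,G,D], logical=[G,D,f,B,C,H,E,F]
After op 4 (rotate(+1)): offset=7, physical=[f,B,C,H,E,F,G,D], logical=[D,f,B,C,H,E,F,G]
After op 5 (rotate(+3)): offset=2, physical=[f,B,C,H,E,F,G,D], logical=[C,H,E,F,G,D,f,B]
After op 6 (replace(3, 'e')): offset=2, physical=[f,B,C,H,E,e,G,D], logical=[C,H,E,e,G,D,f,B]
After op 7 (rotate(+1)): offset=3, physical=[f,B,C,H,E,e,G,D], logical=[H,E,e,G,D,f,B,C]

Answer: G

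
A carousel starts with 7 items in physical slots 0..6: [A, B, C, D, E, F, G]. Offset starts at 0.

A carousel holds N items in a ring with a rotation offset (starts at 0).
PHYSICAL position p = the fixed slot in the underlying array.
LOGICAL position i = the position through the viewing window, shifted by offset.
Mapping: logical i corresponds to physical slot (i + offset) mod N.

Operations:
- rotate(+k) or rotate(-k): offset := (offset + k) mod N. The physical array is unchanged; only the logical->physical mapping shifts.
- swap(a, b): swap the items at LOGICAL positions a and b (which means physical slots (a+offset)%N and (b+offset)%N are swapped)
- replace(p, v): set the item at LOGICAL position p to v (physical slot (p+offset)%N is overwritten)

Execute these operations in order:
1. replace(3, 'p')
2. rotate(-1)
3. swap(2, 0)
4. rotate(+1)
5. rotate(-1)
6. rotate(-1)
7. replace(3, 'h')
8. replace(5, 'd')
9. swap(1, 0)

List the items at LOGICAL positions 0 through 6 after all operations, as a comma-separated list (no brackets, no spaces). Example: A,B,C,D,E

Answer: B,F,A,h,C,d,E

Derivation:
After op 1 (replace(3, 'p')): offset=0, physical=[A,B,C,p,E,F,G], logical=[A,B,C,p,E,F,G]
After op 2 (rotate(-1)): offset=6, physical=[A,B,C,p,E,F,G], logical=[G,A,B,C,p,E,F]
After op 3 (swap(2, 0)): offset=6, physical=[A,G,C,p,E,F,B], logical=[B,A,G,C,p,E,F]
After op 4 (rotate(+1)): offset=0, physical=[A,G,C,p,E,F,B], logical=[A,G,C,p,E,F,B]
After op 5 (rotate(-1)): offset=6, physical=[A,G,C,p,E,F,B], logical=[B,A,G,C,p,E,F]
After op 6 (rotate(-1)): offset=5, physical=[A,G,C,p,E,F,B], logical=[F,B,A,G,C,p,E]
After op 7 (replace(3, 'h')): offset=5, physical=[A,h,C,p,E,F,B], logical=[F,B,A,h,C,p,E]
After op 8 (replace(5, 'd')): offset=5, physical=[A,h,C,d,E,F,B], logical=[F,B,A,h,C,d,E]
After op 9 (swap(1, 0)): offset=5, physical=[A,h,C,d,E,B,F], logical=[B,F,A,h,C,d,E]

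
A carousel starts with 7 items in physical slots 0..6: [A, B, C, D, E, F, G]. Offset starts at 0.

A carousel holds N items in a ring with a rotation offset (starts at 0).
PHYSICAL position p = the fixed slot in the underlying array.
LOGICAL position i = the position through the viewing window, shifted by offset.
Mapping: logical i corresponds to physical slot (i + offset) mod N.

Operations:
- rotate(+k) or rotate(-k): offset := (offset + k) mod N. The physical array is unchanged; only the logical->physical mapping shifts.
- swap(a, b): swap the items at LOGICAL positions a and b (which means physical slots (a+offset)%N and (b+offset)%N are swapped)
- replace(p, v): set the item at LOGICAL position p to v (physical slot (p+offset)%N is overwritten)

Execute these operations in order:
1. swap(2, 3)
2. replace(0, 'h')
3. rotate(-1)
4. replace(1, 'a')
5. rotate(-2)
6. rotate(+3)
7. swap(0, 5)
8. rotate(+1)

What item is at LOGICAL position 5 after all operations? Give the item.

After op 1 (swap(2, 3)): offset=0, physical=[A,B,D,C,E,F,G], logical=[A,B,D,C,E,F,G]
After op 2 (replace(0, 'h')): offset=0, physical=[h,B,D,C,E,F,G], logical=[h,B,D,C,E,F,G]
After op 3 (rotate(-1)): offset=6, physical=[h,B,D,C,E,F,G], logical=[G,h,B,D,C,E,F]
After op 4 (replace(1, 'a')): offset=6, physical=[a,B,D,C,E,F,G], logical=[G,a,B,D,C,E,F]
After op 5 (rotate(-2)): offset=4, physical=[a,B,D,C,E,F,G], logical=[E,F,G,a,B,D,C]
After op 6 (rotate(+3)): offset=0, physical=[a,B,D,C,E,F,G], logical=[a,B,D,C,E,F,G]
After op 7 (swap(0, 5)): offset=0, physical=[F,B,D,C,E,a,G], logical=[F,B,D,C,E,a,G]
After op 8 (rotate(+1)): offset=1, physical=[F,B,D,C,E,a,G], logical=[B,D,C,E,a,G,F]

Answer: G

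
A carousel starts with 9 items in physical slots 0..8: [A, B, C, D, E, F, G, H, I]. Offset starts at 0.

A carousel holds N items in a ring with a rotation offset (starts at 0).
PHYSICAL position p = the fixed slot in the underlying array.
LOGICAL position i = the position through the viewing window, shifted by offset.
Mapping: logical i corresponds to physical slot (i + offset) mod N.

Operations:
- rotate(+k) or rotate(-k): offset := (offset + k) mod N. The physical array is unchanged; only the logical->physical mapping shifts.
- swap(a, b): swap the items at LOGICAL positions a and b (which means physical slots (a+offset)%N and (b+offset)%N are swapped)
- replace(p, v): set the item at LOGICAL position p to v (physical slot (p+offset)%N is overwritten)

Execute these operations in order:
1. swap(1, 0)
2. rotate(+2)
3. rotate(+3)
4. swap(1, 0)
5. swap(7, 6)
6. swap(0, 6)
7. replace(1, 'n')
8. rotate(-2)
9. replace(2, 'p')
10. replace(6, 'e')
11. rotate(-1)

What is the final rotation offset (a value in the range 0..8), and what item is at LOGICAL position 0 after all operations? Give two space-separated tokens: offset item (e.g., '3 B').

Answer: 2 G

Derivation:
After op 1 (swap(1, 0)): offset=0, physical=[B,A,C,D,E,F,G,H,I], logical=[B,A,C,D,E,F,G,H,I]
After op 2 (rotate(+2)): offset=2, physical=[B,A,C,D,E,F,G,H,I], logical=[C,D,E,F,G,H,I,B,A]
After op 3 (rotate(+3)): offset=5, physical=[B,A,C,D,E,F,G,H,I], logical=[F,G,H,I,B,A,C,D,E]
After op 4 (swap(1, 0)): offset=5, physical=[B,A,C,D,E,G,F,H,I], logical=[G,F,H,I,B,A,C,D,E]
After op 5 (swap(7, 6)): offset=5, physical=[B,A,D,C,E,G,F,H,I], logical=[G,F,H,I,B,A,D,C,E]
After op 6 (swap(0, 6)): offset=5, physical=[B,A,G,C,E,D,F,H,I], logical=[D,F,H,I,B,A,G,C,E]
After op 7 (replace(1, 'n')): offset=5, physical=[B,A,G,C,E,D,n,H,I], logical=[D,n,H,I,B,A,G,C,E]
After op 8 (rotate(-2)): offset=3, physical=[B,A,G,C,E,D,n,H,I], logical=[C,E,D,n,H,I,B,A,G]
After op 9 (replace(2, 'p')): offset=3, physical=[B,A,G,C,E,p,n,H,I], logical=[C,E,p,n,H,I,B,A,G]
After op 10 (replace(6, 'e')): offset=3, physical=[e,A,G,C,E,p,n,H,I], logical=[C,E,p,n,H,I,e,A,G]
After op 11 (rotate(-1)): offset=2, physical=[e,A,G,C,E,p,n,H,I], logical=[G,C,E,p,n,H,I,e,A]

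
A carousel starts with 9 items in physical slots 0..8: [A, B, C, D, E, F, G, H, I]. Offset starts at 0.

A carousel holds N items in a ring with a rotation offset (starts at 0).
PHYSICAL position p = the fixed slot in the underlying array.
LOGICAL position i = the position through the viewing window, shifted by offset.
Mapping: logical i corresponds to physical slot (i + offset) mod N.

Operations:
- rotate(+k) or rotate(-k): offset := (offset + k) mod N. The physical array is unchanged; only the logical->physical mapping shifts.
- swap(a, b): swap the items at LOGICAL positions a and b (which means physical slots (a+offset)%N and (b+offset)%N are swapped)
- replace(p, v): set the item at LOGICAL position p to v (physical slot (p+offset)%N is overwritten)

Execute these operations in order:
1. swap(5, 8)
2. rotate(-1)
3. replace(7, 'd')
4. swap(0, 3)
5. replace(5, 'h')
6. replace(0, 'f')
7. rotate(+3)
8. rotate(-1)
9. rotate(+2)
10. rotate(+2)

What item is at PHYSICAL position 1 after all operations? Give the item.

Answer: B

Derivation:
After op 1 (swap(5, 8)): offset=0, physical=[A,B,C,D,E,I,G,H,F], logical=[A,B,C,D,E,I,G,H,F]
After op 2 (rotate(-1)): offset=8, physical=[A,B,C,D,E,I,G,H,F], logical=[F,A,B,C,D,E,I,G,H]
After op 3 (replace(7, 'd')): offset=8, physical=[A,B,C,D,E,I,d,H,F], logical=[F,A,B,C,D,E,I,d,H]
After op 4 (swap(0, 3)): offset=8, physical=[A,B,F,D,E,I,d,H,C], logical=[C,A,B,F,D,E,I,d,H]
After op 5 (replace(5, 'h')): offset=8, physical=[A,B,F,D,h,I,d,H,C], logical=[C,A,B,F,D,h,I,d,H]
After op 6 (replace(0, 'f')): offset=8, physical=[A,B,F,D,h,I,d,H,f], logical=[f,A,B,F,D,h,I,d,H]
After op 7 (rotate(+3)): offset=2, physical=[A,B,F,D,h,I,d,H,f], logical=[F,D,h,I,d,H,f,A,B]
After op 8 (rotate(-1)): offset=1, physical=[A,B,F,D,h,I,d,H,f], logical=[B,F,D,h,I,d,H,f,A]
After op 9 (rotate(+2)): offset=3, physical=[A,B,F,D,h,I,d,H,f], logical=[D,h,I,d,H,f,A,B,F]
After op 10 (rotate(+2)): offset=5, physical=[A,B,F,D,h,I,d,H,f], logical=[I,d,H,f,A,B,F,D,h]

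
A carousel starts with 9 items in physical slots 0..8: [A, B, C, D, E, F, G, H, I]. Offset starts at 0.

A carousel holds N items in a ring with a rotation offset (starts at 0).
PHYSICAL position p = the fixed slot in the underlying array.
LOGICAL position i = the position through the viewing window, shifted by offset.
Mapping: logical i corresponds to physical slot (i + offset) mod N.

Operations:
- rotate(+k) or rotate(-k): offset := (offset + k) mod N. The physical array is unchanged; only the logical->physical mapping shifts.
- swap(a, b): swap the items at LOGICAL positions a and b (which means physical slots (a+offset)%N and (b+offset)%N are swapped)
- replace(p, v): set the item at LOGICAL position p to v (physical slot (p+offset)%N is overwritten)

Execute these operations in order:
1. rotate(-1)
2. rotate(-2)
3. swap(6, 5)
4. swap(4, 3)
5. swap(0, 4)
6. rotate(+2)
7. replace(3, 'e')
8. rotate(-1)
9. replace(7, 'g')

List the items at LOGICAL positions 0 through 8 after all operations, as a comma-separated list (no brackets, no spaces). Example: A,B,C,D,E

Answer: H,I,B,G,e,C,E,g,A

Derivation:
After op 1 (rotate(-1)): offset=8, physical=[A,B,C,D,E,F,G,H,I], logical=[I,A,B,C,D,E,F,G,H]
After op 2 (rotate(-2)): offset=6, physical=[A,B,C,D,E,F,G,H,I], logical=[G,H,I,A,B,C,D,E,F]
After op 3 (swap(6, 5)): offset=6, physical=[A,B,D,C,E,F,G,H,I], logical=[G,H,I,A,B,D,C,E,F]
After op 4 (swap(4, 3)): offset=6, physical=[B,A,D,C,E,F,G,H,I], logical=[G,H,I,B,A,D,C,E,F]
After op 5 (swap(0, 4)): offset=6, physical=[B,G,D,C,E,F,A,H,I], logical=[A,H,I,B,G,D,C,E,F]
After op 6 (rotate(+2)): offset=8, physical=[B,G,D,C,E,F,A,H,I], logical=[I,B,G,D,C,E,F,A,H]
After op 7 (replace(3, 'e')): offset=8, physical=[B,G,e,C,E,F,A,H,I], logical=[I,B,G,e,C,E,F,A,H]
After op 8 (rotate(-1)): offset=7, physical=[B,G,e,C,E,F,A,H,I], logical=[H,I,B,G,e,C,E,F,A]
After op 9 (replace(7, 'g')): offset=7, physical=[B,G,e,C,E,g,A,H,I], logical=[H,I,B,G,e,C,E,g,A]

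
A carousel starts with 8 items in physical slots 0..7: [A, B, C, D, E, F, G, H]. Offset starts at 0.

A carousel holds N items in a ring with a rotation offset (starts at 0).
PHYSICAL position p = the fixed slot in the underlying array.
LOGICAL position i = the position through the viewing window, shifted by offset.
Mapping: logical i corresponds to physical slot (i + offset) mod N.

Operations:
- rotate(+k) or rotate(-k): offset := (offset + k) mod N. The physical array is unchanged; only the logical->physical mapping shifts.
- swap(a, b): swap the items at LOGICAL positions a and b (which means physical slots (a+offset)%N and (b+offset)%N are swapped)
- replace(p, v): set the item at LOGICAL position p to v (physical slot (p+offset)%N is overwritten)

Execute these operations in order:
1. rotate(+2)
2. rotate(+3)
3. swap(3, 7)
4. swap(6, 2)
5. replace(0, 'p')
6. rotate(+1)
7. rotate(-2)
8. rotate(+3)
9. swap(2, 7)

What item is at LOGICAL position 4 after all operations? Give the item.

Answer: H

Derivation:
After op 1 (rotate(+2)): offset=2, physical=[A,B,C,D,E,F,G,H], logical=[C,D,E,F,G,H,A,B]
After op 2 (rotate(+3)): offset=5, physical=[A,B,C,D,E,F,G,H], logical=[F,G,H,A,B,C,D,E]
After op 3 (swap(3, 7)): offset=5, physical=[E,B,C,D,A,F,G,H], logical=[F,G,H,E,B,C,D,A]
After op 4 (swap(6, 2)): offset=5, physical=[E,B,C,H,A,F,G,D], logical=[F,G,D,E,B,C,H,A]
After op 5 (replace(0, 'p')): offset=5, physical=[E,B,C,H,A,p,G,D], logical=[p,G,D,E,B,C,H,A]
After op 6 (rotate(+1)): offset=6, physical=[E,B,C,H,A,p,G,D], logical=[G,D,E,B,C,H,A,p]
After op 7 (rotate(-2)): offset=4, physical=[E,B,C,H,A,p,G,D], logical=[A,p,G,D,E,B,C,H]
After op 8 (rotate(+3)): offset=7, physical=[E,B,C,H,A,p,G,D], logical=[D,E,B,C,H,A,p,G]
After op 9 (swap(2, 7)): offset=7, physical=[E,G,C,H,A,p,B,D], logical=[D,E,G,C,H,A,p,B]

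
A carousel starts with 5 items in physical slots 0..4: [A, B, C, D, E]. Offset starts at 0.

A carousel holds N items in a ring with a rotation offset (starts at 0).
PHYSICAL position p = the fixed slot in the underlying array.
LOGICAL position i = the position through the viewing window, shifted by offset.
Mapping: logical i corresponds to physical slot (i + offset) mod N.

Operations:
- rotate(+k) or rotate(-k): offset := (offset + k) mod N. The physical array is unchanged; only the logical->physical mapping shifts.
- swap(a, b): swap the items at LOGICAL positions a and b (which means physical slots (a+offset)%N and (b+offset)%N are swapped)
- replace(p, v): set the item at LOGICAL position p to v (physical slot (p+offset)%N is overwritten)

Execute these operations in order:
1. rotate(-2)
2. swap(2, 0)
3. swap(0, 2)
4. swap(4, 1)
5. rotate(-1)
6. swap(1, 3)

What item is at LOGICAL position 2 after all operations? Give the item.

Answer: C

Derivation:
After op 1 (rotate(-2)): offset=3, physical=[A,B,C,D,E], logical=[D,E,A,B,C]
After op 2 (swap(2, 0)): offset=3, physical=[D,B,C,A,E], logical=[A,E,D,B,C]
After op 3 (swap(0, 2)): offset=3, physical=[A,B,C,D,E], logical=[D,E,A,B,C]
After op 4 (swap(4, 1)): offset=3, physical=[A,B,E,D,C], logical=[D,C,A,B,E]
After op 5 (rotate(-1)): offset=2, physical=[A,B,E,D,C], logical=[E,D,C,A,B]
After op 6 (swap(1, 3)): offset=2, physical=[D,B,E,A,C], logical=[E,A,C,D,B]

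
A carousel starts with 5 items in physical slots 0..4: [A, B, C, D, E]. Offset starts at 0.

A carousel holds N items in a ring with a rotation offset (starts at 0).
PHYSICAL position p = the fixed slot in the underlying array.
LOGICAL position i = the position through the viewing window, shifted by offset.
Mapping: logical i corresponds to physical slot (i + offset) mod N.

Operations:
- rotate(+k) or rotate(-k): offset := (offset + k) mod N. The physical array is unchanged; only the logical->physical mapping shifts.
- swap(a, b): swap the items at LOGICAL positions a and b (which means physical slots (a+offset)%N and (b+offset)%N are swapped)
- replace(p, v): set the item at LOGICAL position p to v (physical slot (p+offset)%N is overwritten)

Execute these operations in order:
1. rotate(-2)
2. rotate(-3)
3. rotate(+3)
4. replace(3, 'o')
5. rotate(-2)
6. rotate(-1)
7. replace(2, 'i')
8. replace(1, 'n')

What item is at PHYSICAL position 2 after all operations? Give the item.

Answer: i

Derivation:
After op 1 (rotate(-2)): offset=3, physical=[A,B,C,D,E], logical=[D,E,A,B,C]
After op 2 (rotate(-3)): offset=0, physical=[A,B,C,D,E], logical=[A,B,C,D,E]
After op 3 (rotate(+3)): offset=3, physical=[A,B,C,D,E], logical=[D,E,A,B,C]
After op 4 (replace(3, 'o')): offset=3, physical=[A,o,C,D,E], logical=[D,E,A,o,C]
After op 5 (rotate(-2)): offset=1, physical=[A,o,C,D,E], logical=[o,C,D,E,A]
After op 6 (rotate(-1)): offset=0, physical=[A,o,C,D,E], logical=[A,o,C,D,E]
After op 7 (replace(2, 'i')): offset=0, physical=[A,o,i,D,E], logical=[A,o,i,D,E]
After op 8 (replace(1, 'n')): offset=0, physical=[A,n,i,D,E], logical=[A,n,i,D,E]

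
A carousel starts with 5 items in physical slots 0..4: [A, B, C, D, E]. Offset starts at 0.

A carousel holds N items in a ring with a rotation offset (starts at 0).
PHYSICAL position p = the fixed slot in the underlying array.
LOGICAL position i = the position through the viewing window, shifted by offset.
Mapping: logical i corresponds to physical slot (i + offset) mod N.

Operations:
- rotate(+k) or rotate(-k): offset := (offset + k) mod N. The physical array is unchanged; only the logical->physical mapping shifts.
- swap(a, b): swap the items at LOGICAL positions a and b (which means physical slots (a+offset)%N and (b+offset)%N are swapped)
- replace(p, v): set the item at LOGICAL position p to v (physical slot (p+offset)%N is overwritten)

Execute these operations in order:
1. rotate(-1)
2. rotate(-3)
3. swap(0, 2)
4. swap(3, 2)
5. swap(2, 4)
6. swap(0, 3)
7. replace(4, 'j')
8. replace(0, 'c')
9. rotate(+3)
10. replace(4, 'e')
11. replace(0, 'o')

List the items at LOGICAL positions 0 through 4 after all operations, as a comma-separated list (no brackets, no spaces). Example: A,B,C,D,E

After op 1 (rotate(-1)): offset=4, physical=[A,B,C,D,E], logical=[E,A,B,C,D]
After op 2 (rotate(-3)): offset=1, physical=[A,B,C,D,E], logical=[B,C,D,E,A]
After op 3 (swap(0, 2)): offset=1, physical=[A,D,C,B,E], logical=[D,C,B,E,A]
After op 4 (swap(3, 2)): offset=1, physical=[A,D,C,E,B], logical=[D,C,E,B,A]
After op 5 (swap(2, 4)): offset=1, physical=[E,D,C,A,B], logical=[D,C,A,B,E]
After op 6 (swap(0, 3)): offset=1, physical=[E,B,C,A,D], logical=[B,C,A,D,E]
After op 7 (replace(4, 'j')): offset=1, physical=[j,B,C,A,D], logical=[B,C,A,D,j]
After op 8 (replace(0, 'c')): offset=1, physical=[j,c,C,A,D], logical=[c,C,A,D,j]
After op 9 (rotate(+3)): offset=4, physical=[j,c,C,A,D], logical=[D,j,c,C,A]
After op 10 (replace(4, 'e')): offset=4, physical=[j,c,C,e,D], logical=[D,j,c,C,e]
After op 11 (replace(0, 'o')): offset=4, physical=[j,c,C,e,o], logical=[o,j,c,C,e]

Answer: o,j,c,C,e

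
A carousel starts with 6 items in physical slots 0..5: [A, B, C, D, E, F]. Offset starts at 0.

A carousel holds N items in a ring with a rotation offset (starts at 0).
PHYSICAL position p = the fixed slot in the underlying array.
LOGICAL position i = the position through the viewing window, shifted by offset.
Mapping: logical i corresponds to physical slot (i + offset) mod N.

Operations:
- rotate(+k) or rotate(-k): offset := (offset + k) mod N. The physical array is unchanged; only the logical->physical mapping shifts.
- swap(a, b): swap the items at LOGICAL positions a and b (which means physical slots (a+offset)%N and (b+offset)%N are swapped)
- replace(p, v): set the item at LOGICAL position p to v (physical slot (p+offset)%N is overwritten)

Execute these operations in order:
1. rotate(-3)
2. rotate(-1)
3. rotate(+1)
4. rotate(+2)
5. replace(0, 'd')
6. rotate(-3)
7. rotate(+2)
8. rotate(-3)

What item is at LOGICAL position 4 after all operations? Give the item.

After op 1 (rotate(-3)): offset=3, physical=[A,B,C,D,E,F], logical=[D,E,F,A,B,C]
After op 2 (rotate(-1)): offset=2, physical=[A,B,C,D,E,F], logical=[C,D,E,F,A,B]
After op 3 (rotate(+1)): offset=3, physical=[A,B,C,D,E,F], logical=[D,E,F,A,B,C]
After op 4 (rotate(+2)): offset=5, physical=[A,B,C,D,E,F], logical=[F,A,B,C,D,E]
After op 5 (replace(0, 'd')): offset=5, physical=[A,B,C,D,E,d], logical=[d,A,B,C,D,E]
After op 6 (rotate(-3)): offset=2, physical=[A,B,C,D,E,d], logical=[C,D,E,d,A,B]
After op 7 (rotate(+2)): offset=4, physical=[A,B,C,D,E,d], logical=[E,d,A,B,C,D]
After op 8 (rotate(-3)): offset=1, physical=[A,B,C,D,E,d], logical=[B,C,D,E,d,A]

Answer: d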